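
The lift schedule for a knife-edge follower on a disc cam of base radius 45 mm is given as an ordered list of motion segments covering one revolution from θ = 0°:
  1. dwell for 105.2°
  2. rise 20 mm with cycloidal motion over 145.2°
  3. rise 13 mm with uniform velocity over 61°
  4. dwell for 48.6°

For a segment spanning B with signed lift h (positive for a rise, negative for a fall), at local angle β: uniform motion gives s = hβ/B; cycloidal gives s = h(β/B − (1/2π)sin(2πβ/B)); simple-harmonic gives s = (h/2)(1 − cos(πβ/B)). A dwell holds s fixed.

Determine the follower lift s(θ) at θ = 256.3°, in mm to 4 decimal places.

seg 1 [0°–105.2°] dwell: s stays 0.0000
seg 2 [105.2°–250.4°] cycloidal, h=20: full span → s += 20 → s = 20.0000
seg 3 [250.4°–311.4°] uniform, h=13: θ=256.3° here. β=5.9, B=61. 13·5.9/61 = 1.2574 → s = 21.2574

21.2574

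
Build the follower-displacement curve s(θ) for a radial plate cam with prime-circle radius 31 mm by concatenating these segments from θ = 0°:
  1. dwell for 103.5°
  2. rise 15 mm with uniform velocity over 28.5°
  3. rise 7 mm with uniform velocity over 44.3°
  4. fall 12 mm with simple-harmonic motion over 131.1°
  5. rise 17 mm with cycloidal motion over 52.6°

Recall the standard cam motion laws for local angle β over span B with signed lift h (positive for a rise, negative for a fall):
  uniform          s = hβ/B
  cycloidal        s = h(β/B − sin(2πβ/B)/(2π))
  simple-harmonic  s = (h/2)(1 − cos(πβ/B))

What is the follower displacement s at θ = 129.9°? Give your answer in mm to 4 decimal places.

seg 1 [0°–103.5°] dwell: s stays 0.0000
seg 2 [103.5°–132°] uniform, h=15: θ=129.9° here. β=26.4, B=28.5. 15·26.4/28.5 = 13.8947 → s = 13.8947

13.8947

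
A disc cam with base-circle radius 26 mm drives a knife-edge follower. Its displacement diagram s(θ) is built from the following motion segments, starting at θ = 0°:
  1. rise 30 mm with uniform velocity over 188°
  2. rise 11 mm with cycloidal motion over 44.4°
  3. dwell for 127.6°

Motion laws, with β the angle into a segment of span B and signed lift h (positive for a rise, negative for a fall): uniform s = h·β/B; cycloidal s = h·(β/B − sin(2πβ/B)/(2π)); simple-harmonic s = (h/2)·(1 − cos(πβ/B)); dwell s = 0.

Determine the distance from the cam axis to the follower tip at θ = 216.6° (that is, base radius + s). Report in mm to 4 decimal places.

seg 1 [0°–188°] uniform, h=30: full span → s += 30 → s = 30.0000
seg 2 [188°–232.4°] cycloidal, h=11: θ=216.6° here. β=28.6, B=44.4. 11·(0.6441 − sin(2π·0.6441)/(2π)) = 8.4631 → s = 38.4631
radial distance = base radius + s = 26 + 38.4631 = 64.4631

64.4631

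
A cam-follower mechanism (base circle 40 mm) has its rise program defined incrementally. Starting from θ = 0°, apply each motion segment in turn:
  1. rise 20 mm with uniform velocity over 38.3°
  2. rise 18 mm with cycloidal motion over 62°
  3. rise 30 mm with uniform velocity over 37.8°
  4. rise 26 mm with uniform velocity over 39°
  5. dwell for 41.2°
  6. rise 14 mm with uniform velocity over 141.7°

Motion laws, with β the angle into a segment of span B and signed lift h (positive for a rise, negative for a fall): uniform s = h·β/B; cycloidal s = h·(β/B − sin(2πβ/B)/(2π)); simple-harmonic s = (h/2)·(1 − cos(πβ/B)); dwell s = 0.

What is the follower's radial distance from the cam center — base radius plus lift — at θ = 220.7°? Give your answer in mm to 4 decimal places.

seg 1 [0°–38.3°] uniform, h=20: full span → s += 20 → s = 20.0000
seg 2 [38.3°–100.3°] cycloidal, h=18: full span → s += 18 → s = 38.0000
seg 3 [100.3°–138.1°] uniform, h=30: full span → s += 30 → s = 68.0000
seg 4 [138.1°–177.1°] uniform, h=26: full span → s += 26 → s = 94.0000
seg 5 [177.1°–218.3°] dwell: s stays 94.0000
seg 6 [218.3°–360°] uniform, h=14: θ=220.7° here. β=2.4, B=141.7. 14·2.4/141.7 = 0.2371 → s = 94.2371
radial distance = base radius + s = 40 + 94.2371 = 134.2371

134.2371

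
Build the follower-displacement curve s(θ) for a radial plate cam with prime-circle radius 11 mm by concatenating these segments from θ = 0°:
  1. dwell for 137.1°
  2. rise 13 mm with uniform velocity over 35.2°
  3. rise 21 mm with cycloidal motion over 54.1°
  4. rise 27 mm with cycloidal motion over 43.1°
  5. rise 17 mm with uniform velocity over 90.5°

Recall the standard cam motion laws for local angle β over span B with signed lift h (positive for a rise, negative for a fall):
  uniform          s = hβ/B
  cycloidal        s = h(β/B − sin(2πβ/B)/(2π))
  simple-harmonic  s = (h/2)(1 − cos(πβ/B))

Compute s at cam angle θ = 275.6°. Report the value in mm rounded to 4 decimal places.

seg 1 [0°–137.1°] dwell: s stays 0.0000
seg 2 [137.1°–172.3°] uniform, h=13: full span → s += 13 → s = 13.0000
seg 3 [172.3°–226.4°] cycloidal, h=21: full span → s += 21 → s = 34.0000
seg 4 [226.4°–269.5°] cycloidal, h=27: full span → s += 27 → s = 61.0000
seg 5 [269.5°–360°] uniform, h=17: θ=275.6° here. β=6.1, B=90.5. 17·6.1/90.5 = 1.1459 → s = 62.1459

62.1459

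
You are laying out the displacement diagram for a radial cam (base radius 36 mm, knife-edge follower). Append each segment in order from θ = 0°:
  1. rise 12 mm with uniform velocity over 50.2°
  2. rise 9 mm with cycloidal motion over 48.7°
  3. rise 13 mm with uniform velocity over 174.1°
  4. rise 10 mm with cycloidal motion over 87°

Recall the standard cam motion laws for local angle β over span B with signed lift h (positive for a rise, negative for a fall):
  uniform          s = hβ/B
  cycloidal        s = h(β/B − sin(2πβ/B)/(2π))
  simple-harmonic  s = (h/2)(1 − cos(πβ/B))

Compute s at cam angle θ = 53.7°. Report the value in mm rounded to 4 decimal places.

seg 1 [0°–50.2°] uniform, h=12: full span → s += 12 → s = 12.0000
seg 2 [50.2°–98.9°] cycloidal, h=9: θ=53.7° here. β=3.5, B=48.7. 9·(0.0719 − sin(2π·0.0719)/(2π)) = 0.0218 → s = 12.0218

12.0218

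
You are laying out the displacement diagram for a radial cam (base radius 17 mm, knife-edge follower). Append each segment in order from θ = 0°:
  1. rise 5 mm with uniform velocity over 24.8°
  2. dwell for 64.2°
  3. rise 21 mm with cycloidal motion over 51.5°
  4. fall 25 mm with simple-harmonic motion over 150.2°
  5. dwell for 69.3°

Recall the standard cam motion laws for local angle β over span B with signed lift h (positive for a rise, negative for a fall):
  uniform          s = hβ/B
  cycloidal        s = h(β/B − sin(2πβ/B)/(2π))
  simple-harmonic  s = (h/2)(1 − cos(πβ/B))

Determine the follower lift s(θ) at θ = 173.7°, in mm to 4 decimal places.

seg 1 [0°–24.8°] uniform, h=5: full span → s += 5 → s = 5.0000
seg 2 [24.8°–89°] dwell: s stays 5.0000
seg 3 [89°–140.5°] cycloidal, h=21: full span → s += 21 → s = 26.0000
seg 4 [140.5°–290.7°] simple-harmonic, h=-25: θ=173.7° here. β=33.2, B=150.2. -25/2·(1 − cos(π·0.2210)) = -2.8946 → s = 23.1054

23.1054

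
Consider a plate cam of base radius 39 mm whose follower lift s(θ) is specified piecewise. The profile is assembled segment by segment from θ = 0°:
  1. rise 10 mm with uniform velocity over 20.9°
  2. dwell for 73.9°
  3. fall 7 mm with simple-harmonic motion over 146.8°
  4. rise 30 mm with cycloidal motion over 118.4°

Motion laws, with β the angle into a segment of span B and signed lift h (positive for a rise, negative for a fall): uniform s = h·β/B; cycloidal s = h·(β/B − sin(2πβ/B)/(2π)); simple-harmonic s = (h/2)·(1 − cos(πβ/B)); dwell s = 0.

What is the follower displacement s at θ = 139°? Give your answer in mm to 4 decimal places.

seg 1 [0°–20.9°] uniform, h=10: full span → s += 10 → s = 10.0000
seg 2 [20.9°–94.8°] dwell: s stays 10.0000
seg 3 [94.8°–241.6°] simple-harmonic, h=-7: θ=139° here. β=44.2, B=146.8. -7/2·(1 − cos(π·0.3011)) = -1.4525 → s = 8.5475

8.5475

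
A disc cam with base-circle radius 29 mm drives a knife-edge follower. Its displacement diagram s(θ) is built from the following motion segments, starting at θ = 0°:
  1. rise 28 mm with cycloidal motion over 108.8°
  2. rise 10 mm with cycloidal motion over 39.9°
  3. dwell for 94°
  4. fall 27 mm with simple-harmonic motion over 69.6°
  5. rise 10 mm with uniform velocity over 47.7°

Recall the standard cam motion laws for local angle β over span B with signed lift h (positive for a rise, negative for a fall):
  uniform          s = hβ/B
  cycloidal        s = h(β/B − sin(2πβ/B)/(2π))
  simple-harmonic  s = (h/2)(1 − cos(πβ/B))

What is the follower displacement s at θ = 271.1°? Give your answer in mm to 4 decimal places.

seg 1 [0°–108.8°] cycloidal, h=28: full span → s += 28 → s = 28.0000
seg 2 [108.8°–148.7°] cycloidal, h=10: full span → s += 10 → s = 38.0000
seg 3 [148.7°–242.7°] dwell: s stays 38.0000
seg 4 [242.7°–312.3°] simple-harmonic, h=-27: θ=271.1° here. β=28.4, B=69.6. -27/2·(1 − cos(π·0.4080)) = -9.6541 → s = 28.3459

28.3459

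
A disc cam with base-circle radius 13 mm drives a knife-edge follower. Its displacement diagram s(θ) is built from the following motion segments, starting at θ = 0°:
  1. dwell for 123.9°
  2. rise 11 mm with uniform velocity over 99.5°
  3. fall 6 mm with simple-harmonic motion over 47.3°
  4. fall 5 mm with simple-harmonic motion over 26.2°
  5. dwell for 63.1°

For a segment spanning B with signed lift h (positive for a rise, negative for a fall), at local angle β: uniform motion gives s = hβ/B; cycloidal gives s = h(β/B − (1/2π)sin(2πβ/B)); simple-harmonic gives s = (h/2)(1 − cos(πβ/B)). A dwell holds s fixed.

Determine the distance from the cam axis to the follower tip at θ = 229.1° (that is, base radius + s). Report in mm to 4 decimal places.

seg 1 [0°–123.9°] dwell: s stays 0.0000
seg 2 [123.9°–223.4°] uniform, h=11: full span → s += 11 → s = 11.0000
seg 3 [223.4°–270.7°] simple-harmonic, h=-6: θ=229.1° here. β=5.7, B=47.3. -6/2·(1 − cos(π·0.1205)) = -0.2124 → s = 10.7876
radial distance = base radius + s = 13 + 10.7876 = 23.7876

23.7876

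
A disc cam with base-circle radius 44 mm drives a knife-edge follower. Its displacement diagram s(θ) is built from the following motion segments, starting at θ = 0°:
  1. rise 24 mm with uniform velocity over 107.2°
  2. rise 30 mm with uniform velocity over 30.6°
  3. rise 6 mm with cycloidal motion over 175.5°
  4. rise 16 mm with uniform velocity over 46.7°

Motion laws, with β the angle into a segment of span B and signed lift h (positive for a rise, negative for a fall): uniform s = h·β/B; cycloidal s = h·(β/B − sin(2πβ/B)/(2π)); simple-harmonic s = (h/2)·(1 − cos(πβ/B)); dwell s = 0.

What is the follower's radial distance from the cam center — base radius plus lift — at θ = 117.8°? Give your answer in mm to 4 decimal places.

seg 1 [0°–107.2°] uniform, h=24: full span → s += 24 → s = 24.0000
seg 2 [107.2°–137.8°] uniform, h=30: θ=117.8° here. β=10.6, B=30.6. 30·10.6/30.6 = 10.3922 → s = 34.3922
radial distance = base radius + s = 44 + 34.3922 = 78.3922

78.3922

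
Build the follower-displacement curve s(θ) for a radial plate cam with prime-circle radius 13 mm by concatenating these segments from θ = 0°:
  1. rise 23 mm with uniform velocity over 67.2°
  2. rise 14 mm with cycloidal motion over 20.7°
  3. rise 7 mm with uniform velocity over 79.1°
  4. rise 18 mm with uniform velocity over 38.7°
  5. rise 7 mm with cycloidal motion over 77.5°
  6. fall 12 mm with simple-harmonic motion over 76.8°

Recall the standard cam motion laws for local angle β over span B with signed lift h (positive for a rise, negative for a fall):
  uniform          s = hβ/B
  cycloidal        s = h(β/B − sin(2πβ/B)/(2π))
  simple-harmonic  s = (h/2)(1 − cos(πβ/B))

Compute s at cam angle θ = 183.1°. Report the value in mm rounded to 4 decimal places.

seg 1 [0°–67.2°] uniform, h=23: full span → s += 23 → s = 23.0000
seg 2 [67.2°–87.9°] cycloidal, h=14: full span → s += 14 → s = 37.0000
seg 3 [87.9°–167°] uniform, h=7: full span → s += 7 → s = 44.0000
seg 4 [167°–205.7°] uniform, h=18: θ=183.1° here. β=16.1, B=38.7. 18·16.1/38.7 = 7.4884 → s = 51.4884

51.4884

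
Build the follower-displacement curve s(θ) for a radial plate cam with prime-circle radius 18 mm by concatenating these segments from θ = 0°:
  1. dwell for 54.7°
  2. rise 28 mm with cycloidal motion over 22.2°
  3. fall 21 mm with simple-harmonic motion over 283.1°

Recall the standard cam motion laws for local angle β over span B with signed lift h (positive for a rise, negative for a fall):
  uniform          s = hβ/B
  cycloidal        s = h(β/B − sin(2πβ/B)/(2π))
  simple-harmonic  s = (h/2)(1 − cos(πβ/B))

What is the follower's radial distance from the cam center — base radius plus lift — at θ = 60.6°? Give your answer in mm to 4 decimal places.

seg 1 [0°–54.7°] dwell: s stays 0.0000
seg 2 [54.7°–76.9°] cycloidal, h=28: θ=60.6° here. β=5.9, B=22.2. 28·(0.2658 − sin(2π·0.2658)/(2π)) = 3.0069 → s = 3.0069
radial distance = base radius + s = 18 + 3.0069 = 21.0069

21.0069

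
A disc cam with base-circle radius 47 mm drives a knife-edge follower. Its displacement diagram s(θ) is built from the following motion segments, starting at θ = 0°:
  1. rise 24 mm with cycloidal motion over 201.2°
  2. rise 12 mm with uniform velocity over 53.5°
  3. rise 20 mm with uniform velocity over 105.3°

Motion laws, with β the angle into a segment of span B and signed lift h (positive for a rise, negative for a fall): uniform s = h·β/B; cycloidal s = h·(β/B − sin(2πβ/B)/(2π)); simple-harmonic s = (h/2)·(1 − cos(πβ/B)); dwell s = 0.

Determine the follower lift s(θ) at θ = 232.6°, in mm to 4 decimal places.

seg 1 [0°–201.2°] cycloidal, h=24: full span → s += 24 → s = 24.0000
seg 2 [201.2°–254.7°] uniform, h=12: θ=232.6° here. β=31.4, B=53.5. 12·31.4/53.5 = 7.0430 → s = 31.0430

31.0430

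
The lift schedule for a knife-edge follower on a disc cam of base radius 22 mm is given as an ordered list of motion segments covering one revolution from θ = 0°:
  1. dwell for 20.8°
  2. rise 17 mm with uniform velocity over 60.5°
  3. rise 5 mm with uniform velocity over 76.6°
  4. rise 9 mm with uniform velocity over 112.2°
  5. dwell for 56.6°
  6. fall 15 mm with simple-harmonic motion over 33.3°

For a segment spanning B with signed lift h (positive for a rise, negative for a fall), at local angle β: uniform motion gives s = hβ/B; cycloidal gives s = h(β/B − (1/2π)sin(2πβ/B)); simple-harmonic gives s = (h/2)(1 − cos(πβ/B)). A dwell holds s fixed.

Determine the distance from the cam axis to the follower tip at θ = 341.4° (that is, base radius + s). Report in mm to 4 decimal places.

seg 1 [0°–20.8°] dwell: s stays 0.0000
seg 2 [20.8°–81.3°] uniform, h=17: full span → s += 17 → s = 17.0000
seg 3 [81.3°–157.9°] uniform, h=5: full span → s += 5 → s = 22.0000
seg 4 [157.9°–270.1°] uniform, h=9: full span → s += 9 → s = 31.0000
seg 5 [270.1°–326.7°] dwell: s stays 31.0000
seg 6 [326.7°–360°] simple-harmonic, h=-15: θ=341.4° here. β=14.7, B=33.3. -15/2·(1 − cos(π·0.4414)) = -6.1280 → s = 24.8720
radial distance = base radius + s = 22 + 24.8720 = 46.8720

46.8720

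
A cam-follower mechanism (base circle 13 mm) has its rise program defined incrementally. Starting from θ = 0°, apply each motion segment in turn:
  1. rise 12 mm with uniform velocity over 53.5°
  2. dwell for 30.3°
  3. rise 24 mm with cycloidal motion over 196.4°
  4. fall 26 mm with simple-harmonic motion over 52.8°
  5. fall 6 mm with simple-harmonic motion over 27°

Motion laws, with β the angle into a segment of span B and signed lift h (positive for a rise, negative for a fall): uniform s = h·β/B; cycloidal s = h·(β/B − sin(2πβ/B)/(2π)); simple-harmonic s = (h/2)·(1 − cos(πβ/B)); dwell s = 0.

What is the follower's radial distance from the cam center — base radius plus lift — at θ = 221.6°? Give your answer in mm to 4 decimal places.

seg 1 [0°–53.5°] uniform, h=12: full span → s += 12 → s = 12.0000
seg 2 [53.5°–83.8°] dwell: s stays 12.0000
seg 3 [83.8°–280.2°] cycloidal, h=24: θ=221.6° here. β=137.8, B=196.4. 24·(0.7016 − sin(2π·0.7016)/(2π)) = 20.4838 → s = 32.4838
radial distance = base radius + s = 13 + 32.4838 = 45.4838

45.4838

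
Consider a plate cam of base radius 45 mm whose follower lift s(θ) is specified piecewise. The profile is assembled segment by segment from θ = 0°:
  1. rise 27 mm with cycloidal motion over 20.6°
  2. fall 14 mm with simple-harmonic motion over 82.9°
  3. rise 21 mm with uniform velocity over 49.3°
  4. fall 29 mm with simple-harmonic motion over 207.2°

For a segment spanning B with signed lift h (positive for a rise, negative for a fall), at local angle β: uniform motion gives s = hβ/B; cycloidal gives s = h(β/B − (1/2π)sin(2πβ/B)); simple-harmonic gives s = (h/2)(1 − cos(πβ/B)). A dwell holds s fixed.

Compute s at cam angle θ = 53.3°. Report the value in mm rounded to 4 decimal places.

seg 1 [0°–20.6°] cycloidal, h=27: full span → s += 27 → s = 27.0000
seg 2 [20.6°–103.5°] simple-harmonic, h=-14: θ=53.3° here. β=32.7, B=82.9. -14/2·(1 − cos(π·0.3945)) = -4.7212 → s = 22.2788

22.2788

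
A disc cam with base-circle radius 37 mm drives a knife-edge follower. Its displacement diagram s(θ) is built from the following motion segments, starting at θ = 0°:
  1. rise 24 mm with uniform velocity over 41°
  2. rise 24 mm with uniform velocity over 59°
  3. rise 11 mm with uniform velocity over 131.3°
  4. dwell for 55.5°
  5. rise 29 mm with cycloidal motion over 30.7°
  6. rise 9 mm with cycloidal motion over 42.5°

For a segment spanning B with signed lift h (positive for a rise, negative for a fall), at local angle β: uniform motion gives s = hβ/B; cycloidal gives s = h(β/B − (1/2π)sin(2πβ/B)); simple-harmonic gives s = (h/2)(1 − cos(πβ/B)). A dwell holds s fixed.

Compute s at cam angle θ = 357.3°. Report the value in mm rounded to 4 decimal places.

seg 1 [0°–41°] uniform, h=24: full span → s += 24 → s = 24.0000
seg 2 [41°–100°] uniform, h=24: full span → s += 24 → s = 48.0000
seg 3 [100°–231.3°] uniform, h=11: full span → s += 11 → s = 59.0000
seg 4 [231.3°–286.8°] dwell: s stays 59.0000
seg 5 [286.8°–317.5°] cycloidal, h=29: full span → s += 29 → s = 88.0000
seg 6 [317.5°–360°] cycloidal, h=9: θ=357.3° here. β=39.8, B=42.5. 9·(0.9365 − sin(2π·0.9365)/(2π)) = 8.9849 → s = 96.9849

96.9849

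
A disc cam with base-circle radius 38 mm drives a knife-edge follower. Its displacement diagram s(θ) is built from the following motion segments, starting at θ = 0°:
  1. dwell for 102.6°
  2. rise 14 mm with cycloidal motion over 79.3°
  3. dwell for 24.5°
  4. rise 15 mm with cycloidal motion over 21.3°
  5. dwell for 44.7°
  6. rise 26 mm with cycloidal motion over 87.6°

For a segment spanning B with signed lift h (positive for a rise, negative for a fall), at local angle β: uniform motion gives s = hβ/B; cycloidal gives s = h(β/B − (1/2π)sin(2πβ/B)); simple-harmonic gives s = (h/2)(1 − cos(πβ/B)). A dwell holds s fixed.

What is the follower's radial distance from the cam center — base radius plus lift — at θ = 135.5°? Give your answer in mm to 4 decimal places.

seg 1 [0°–102.6°] dwell: s stays 0.0000
seg 2 [102.6°–181.9°] cycloidal, h=14: θ=135.5° here. β=32.9, B=79.3. 14·(0.4149 − sin(2π·0.4149)/(2π)) = 4.6726 → s = 4.6726
radial distance = base radius + s = 38 + 4.6726 = 42.6726

42.6726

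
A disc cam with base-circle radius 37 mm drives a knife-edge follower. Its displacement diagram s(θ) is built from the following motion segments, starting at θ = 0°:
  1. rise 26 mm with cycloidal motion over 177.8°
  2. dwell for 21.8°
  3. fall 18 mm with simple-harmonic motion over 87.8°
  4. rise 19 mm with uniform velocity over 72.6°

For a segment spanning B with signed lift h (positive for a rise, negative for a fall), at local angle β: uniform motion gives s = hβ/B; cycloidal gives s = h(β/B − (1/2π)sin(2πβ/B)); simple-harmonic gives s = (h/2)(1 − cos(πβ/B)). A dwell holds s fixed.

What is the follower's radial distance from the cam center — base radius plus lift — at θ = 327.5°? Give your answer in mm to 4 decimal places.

seg 1 [0°–177.8°] cycloidal, h=26: full span → s += 26 → s = 26.0000
seg 2 [177.8°–199.6°] dwell: s stays 26.0000
seg 3 [199.6°–287.4°] simple-harmonic, h=-18: full span → s += -18 → s = 8.0000
seg 4 [287.4°–360°] uniform, h=19: θ=327.5° here. β=40.1, B=72.6. 19·40.1/72.6 = 10.4945 → s = 18.4945
radial distance = base radius + s = 37 + 18.4945 = 55.4945

55.4945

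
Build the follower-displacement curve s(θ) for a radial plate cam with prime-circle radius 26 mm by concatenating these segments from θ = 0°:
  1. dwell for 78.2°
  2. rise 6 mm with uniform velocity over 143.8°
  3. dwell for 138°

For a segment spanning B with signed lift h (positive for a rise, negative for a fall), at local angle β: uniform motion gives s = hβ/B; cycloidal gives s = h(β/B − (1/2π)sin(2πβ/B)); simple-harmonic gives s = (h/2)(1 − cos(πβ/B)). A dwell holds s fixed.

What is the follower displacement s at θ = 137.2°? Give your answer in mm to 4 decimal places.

seg 1 [0°–78.2°] dwell: s stays 0.0000
seg 2 [78.2°–222°] uniform, h=6: θ=137.2° here. β=59, B=143.8. 6·59/143.8 = 2.4618 → s = 2.4618

2.4618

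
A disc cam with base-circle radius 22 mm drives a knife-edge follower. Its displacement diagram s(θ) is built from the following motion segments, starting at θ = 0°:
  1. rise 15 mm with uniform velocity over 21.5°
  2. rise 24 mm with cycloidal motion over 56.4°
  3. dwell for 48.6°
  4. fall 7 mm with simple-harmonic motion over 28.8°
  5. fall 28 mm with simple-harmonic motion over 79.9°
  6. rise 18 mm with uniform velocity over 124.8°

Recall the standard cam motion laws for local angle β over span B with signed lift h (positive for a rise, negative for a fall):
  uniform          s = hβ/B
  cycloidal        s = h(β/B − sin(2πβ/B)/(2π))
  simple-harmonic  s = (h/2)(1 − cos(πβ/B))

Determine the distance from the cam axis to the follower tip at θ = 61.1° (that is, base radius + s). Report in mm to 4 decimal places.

seg 1 [0°–21.5°] uniform, h=15: full span → s += 15 → s = 15.0000
seg 2 [21.5°–77.9°] cycloidal, h=24: θ=61.1° here. β=39.6, B=56.4. 24·(0.7021 − sin(2π·0.7021)/(2π)) = 20.4993 → s = 35.4993
radial distance = base radius + s = 22 + 35.4993 = 57.4993

57.4993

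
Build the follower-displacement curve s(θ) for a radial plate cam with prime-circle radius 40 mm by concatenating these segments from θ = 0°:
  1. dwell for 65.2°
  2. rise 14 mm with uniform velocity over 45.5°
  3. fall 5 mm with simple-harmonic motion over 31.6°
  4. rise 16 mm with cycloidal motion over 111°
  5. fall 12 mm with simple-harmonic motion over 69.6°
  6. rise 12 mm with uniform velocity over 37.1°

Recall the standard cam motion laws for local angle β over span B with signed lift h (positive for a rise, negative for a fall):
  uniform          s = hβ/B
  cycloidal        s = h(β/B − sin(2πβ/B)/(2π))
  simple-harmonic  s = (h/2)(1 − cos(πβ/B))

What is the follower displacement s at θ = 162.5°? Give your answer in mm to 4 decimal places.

seg 1 [0°–65.2°] dwell: s stays 0.0000
seg 2 [65.2°–110.7°] uniform, h=14: full span → s += 14 → s = 14.0000
seg 3 [110.7°–142.3°] simple-harmonic, h=-5: full span → s += -5 → s = 9.0000
seg 4 [142.3°–253.3°] cycloidal, h=16: θ=162.5° here. β=20.2, B=111. 16·(0.1820 − sin(2π·0.1820)/(2π)) = 0.5943 → s = 9.5943

9.5943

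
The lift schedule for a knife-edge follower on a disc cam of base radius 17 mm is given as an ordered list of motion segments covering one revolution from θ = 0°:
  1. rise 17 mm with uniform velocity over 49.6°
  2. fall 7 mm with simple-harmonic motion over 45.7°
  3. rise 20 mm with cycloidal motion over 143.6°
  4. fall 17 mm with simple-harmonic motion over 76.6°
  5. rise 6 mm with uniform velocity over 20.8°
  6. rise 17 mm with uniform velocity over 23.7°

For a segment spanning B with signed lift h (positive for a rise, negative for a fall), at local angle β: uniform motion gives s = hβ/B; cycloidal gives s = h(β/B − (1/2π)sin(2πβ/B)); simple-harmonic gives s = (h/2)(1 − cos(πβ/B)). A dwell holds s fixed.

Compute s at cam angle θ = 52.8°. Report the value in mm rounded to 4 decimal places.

seg 1 [0°–49.6°] uniform, h=17: full span → s += 17 → s = 17.0000
seg 2 [49.6°–95.3°] simple-harmonic, h=-7: θ=52.8° here. β=3.2, B=45.7. -7/2·(1 − cos(π·0.0700)) = -0.0843 → s = 16.9157

16.9157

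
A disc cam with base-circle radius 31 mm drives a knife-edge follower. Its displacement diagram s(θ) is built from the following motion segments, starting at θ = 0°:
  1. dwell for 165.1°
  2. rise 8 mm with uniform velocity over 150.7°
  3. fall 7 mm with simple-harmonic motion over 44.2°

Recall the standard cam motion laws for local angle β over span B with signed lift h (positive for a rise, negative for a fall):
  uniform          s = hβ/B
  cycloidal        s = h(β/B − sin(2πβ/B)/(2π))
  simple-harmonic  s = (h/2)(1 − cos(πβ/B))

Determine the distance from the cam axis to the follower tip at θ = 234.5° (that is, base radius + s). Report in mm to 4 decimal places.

seg 1 [0°–165.1°] dwell: s stays 0.0000
seg 2 [165.1°–315.8°] uniform, h=8: θ=234.5° here. β=69.4, B=150.7. 8·69.4/150.7 = 3.6841 → s = 3.6841
radial distance = base radius + s = 31 + 3.6841 = 34.6841

34.6841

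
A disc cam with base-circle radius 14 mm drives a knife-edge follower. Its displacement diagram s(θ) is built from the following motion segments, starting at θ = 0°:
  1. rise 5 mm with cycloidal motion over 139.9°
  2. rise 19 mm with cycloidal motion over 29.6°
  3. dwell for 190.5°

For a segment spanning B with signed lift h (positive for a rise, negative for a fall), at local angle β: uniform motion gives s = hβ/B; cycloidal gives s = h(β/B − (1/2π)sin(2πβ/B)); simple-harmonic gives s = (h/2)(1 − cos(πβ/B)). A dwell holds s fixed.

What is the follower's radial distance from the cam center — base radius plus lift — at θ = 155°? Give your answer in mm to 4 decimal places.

seg 1 [0°–139.9°] cycloidal, h=5: full span → s += 5 → s = 5.0000
seg 2 [139.9°–169.5°] cycloidal, h=19: θ=155° here. β=15.1, B=29.6. 19·(0.5101 − sin(2π·0.5101)/(2π)) = 9.8850 → s = 14.8850
radial distance = base radius + s = 14 + 14.8850 = 28.8850

28.8850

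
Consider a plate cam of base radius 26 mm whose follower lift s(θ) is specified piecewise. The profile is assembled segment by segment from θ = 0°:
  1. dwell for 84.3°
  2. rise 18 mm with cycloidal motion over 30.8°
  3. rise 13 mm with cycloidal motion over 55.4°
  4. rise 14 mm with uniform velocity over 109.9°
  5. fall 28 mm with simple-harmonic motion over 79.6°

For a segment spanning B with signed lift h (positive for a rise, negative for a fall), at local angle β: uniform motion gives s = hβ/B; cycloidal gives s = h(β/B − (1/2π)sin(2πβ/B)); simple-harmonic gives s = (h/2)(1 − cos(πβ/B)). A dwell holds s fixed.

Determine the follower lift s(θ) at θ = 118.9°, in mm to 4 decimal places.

seg 1 [0°–84.3°] dwell: s stays 0.0000
seg 2 [84.3°–115.1°] cycloidal, h=18: full span → s += 18 → s = 18.0000
seg 3 [115.1°–170.5°] cycloidal, h=13: θ=118.9° here. β=3.8, B=55.4. 13·(0.0686 − sin(2π·0.0686)/(2π)) = 0.0273 → s = 18.0273

18.0273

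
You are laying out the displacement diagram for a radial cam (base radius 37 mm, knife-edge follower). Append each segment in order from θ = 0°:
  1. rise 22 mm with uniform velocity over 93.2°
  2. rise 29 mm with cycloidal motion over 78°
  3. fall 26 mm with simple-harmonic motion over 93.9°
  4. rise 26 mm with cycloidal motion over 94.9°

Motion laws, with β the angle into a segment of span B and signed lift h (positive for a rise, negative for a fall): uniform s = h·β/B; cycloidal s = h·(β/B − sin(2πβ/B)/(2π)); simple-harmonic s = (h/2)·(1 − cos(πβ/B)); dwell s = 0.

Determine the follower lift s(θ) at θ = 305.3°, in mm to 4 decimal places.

seg 1 [0°–93.2°] uniform, h=22: full span → s += 22 → s = 22.0000
seg 2 [93.2°–171.2°] cycloidal, h=29: full span → s += 29 → s = 51.0000
seg 3 [171.2°–265.1°] simple-harmonic, h=-26: full span → s += -26 → s = 25.0000
seg 4 [265.1°–360°] cycloidal, h=26: θ=305.3° here. β=40.2, B=94.9. 26·(0.4236 − sin(2π·0.4236)/(2π)) = 9.1028 → s = 34.1028

34.1028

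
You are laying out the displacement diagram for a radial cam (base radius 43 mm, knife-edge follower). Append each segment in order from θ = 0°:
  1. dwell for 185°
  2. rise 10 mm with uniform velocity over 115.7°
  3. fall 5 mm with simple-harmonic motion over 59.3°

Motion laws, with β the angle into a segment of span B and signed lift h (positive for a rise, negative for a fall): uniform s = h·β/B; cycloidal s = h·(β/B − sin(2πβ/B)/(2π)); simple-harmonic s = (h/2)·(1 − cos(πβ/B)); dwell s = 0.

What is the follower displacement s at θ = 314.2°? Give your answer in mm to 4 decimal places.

seg 1 [0°–185°] dwell: s stays 0.0000
seg 2 [185°–300.7°] uniform, h=10: full span → s += 10 → s = 10.0000
seg 3 [300.7°–360°] simple-harmonic, h=-5: θ=314.2° here. β=13.5, B=59.3. -5/2·(1 − cos(π·0.2277)) = -0.6126 → s = 9.3874

9.3874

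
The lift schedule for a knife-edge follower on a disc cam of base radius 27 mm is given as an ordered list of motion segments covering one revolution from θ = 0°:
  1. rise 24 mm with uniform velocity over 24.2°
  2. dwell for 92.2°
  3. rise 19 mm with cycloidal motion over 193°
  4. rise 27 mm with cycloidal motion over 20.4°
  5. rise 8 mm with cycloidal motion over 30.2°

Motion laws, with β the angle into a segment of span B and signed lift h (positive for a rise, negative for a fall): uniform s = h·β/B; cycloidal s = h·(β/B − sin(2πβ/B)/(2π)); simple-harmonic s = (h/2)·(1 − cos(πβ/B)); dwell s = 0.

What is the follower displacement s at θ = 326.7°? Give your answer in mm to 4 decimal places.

seg 1 [0°–24.2°] uniform, h=24: full span → s += 24 → s = 24.0000
seg 2 [24.2°–116.4°] dwell: s stays 24.0000
seg 3 [116.4°–309.4°] cycloidal, h=19: full span → s += 19 → s = 43.0000
seg 4 [309.4°–329.8°] cycloidal, h=27: θ=326.7° here. β=17.3, B=20.4. 27·(0.8480 − sin(2π·0.8480)/(2π)) = 26.4044 → s = 69.4044

69.4044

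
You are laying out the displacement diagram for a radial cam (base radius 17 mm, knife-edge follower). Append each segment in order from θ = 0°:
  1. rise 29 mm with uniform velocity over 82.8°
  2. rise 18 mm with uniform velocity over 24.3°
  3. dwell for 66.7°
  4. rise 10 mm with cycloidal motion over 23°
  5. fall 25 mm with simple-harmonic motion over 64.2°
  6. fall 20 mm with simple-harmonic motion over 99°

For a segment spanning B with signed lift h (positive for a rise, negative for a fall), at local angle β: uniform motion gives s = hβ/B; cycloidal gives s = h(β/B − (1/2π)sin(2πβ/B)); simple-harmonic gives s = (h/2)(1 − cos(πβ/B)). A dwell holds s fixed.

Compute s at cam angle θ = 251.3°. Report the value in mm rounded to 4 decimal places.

seg 1 [0°–82.8°] uniform, h=29: full span → s += 29 → s = 29.0000
seg 2 [82.8°–107.1°] uniform, h=18: full span → s += 18 → s = 47.0000
seg 3 [107.1°–173.8°] dwell: s stays 47.0000
seg 4 [173.8°–196.8°] cycloidal, h=10: full span → s += 10 → s = 57.0000
seg 5 [196.8°–261°] simple-harmonic, h=-25: θ=251.3° here. β=54.5, B=64.2. -25/2·(1 − cos(π·0.8489)) = -23.6181 → s = 33.3819

33.3819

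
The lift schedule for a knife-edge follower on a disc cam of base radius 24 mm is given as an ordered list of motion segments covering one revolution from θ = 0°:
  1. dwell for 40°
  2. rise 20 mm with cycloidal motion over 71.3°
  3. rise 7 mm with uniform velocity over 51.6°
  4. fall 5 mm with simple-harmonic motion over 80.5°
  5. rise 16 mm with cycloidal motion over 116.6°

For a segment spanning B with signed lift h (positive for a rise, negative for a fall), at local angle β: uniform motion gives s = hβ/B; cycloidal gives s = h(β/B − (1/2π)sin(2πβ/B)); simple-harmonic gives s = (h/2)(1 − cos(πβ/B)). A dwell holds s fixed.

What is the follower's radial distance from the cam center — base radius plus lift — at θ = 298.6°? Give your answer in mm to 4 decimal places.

seg 1 [0°–40°] dwell: s stays 0.0000
seg 2 [40°–111.3°] cycloidal, h=20: full span → s += 20 → s = 20.0000
seg 3 [111.3°–162.9°] uniform, h=7: full span → s += 7 → s = 27.0000
seg 4 [162.9°–243.4°] simple-harmonic, h=-5: full span → s += -5 → s = 22.0000
seg 5 [243.4°–360°] cycloidal, h=16: θ=298.6° here. β=55.2, B=116.6. 16·(0.4734 − sin(2π·0.4734)/(2π)) = 7.1512 → s = 29.1512
radial distance = base radius + s = 24 + 29.1512 = 53.1512

53.1512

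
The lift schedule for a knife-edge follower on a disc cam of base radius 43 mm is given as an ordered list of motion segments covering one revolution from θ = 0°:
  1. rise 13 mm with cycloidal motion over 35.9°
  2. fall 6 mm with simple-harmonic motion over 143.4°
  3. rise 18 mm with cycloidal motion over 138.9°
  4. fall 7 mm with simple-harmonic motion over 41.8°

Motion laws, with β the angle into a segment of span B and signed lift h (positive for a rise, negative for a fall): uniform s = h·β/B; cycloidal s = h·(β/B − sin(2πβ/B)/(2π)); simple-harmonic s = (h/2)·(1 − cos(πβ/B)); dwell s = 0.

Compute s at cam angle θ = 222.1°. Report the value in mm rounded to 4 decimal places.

seg 1 [0°–35.9°] cycloidal, h=13: full span → s += 13 → s = 13.0000
seg 2 [35.9°–179.3°] simple-harmonic, h=-6: full span → s += -6 → s = 7.0000
seg 3 [179.3°–318.2°] cycloidal, h=18: θ=222.1° here. β=42.8, B=138.9. 18·(0.3081 − sin(2π·0.3081)/(2π)) = 2.8707 → s = 9.8707

9.8707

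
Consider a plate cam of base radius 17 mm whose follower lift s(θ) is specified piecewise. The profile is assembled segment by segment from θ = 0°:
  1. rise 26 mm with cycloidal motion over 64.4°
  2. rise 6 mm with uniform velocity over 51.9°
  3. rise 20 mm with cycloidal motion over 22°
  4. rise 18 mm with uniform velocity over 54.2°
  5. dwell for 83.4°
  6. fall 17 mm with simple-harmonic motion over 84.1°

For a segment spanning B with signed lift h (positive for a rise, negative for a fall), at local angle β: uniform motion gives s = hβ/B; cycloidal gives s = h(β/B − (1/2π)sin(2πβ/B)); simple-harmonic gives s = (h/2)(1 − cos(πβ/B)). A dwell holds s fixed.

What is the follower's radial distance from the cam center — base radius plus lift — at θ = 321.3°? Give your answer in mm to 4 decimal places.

seg 1 [0°–64.4°] cycloidal, h=26: full span → s += 26 → s = 26.0000
seg 2 [64.4°–116.3°] uniform, h=6: full span → s += 6 → s = 32.0000
seg 3 [116.3°–138.3°] cycloidal, h=20: full span → s += 20 → s = 52.0000
seg 4 [138.3°–192.5°] uniform, h=18: full span → s += 18 → s = 70.0000
seg 5 [192.5°–275.9°] dwell: s stays 70.0000
seg 6 [275.9°–360°] simple-harmonic, h=-17: θ=321.3° here. β=45.4, B=84.1. -17/2·(1 − cos(π·0.5398)) = -9.5609 → s = 60.4391
radial distance = base radius + s = 17 + 60.4391 = 77.4391

77.4391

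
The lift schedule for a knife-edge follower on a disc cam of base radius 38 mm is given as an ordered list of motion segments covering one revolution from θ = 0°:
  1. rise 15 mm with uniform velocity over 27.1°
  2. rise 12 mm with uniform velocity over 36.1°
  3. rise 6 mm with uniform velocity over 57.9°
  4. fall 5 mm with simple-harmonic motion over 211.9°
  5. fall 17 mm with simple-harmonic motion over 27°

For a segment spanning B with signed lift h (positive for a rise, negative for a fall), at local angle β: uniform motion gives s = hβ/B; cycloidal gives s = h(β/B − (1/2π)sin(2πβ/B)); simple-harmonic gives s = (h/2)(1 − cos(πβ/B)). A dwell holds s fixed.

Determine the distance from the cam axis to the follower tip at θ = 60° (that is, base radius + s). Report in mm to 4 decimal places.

seg 1 [0°–27.1°] uniform, h=15: full span → s += 15 → s = 15.0000
seg 2 [27.1°–63.2°] uniform, h=12: θ=60° here. β=32.9, B=36.1. 12·32.9/36.1 = 10.9363 → s = 25.9363
radial distance = base radius + s = 38 + 25.9363 = 63.9363

63.9363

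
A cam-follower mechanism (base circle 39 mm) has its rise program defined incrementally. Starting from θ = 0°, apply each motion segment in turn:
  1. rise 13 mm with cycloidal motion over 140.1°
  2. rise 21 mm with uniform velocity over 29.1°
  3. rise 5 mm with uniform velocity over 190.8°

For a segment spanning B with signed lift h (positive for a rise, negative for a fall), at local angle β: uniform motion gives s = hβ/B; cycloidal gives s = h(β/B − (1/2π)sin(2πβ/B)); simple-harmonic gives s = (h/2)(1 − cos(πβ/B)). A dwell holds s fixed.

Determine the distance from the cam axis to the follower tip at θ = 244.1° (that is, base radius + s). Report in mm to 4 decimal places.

seg 1 [0°–140.1°] cycloidal, h=13: full span → s += 13 → s = 13.0000
seg 2 [140.1°–169.2°] uniform, h=21: full span → s += 21 → s = 34.0000
seg 3 [169.2°–360°] uniform, h=5: θ=244.1° here. β=74.9, B=190.8. 5·74.9/190.8 = 1.9628 → s = 35.9628
radial distance = base radius + s = 39 + 35.9628 = 74.9628

74.9628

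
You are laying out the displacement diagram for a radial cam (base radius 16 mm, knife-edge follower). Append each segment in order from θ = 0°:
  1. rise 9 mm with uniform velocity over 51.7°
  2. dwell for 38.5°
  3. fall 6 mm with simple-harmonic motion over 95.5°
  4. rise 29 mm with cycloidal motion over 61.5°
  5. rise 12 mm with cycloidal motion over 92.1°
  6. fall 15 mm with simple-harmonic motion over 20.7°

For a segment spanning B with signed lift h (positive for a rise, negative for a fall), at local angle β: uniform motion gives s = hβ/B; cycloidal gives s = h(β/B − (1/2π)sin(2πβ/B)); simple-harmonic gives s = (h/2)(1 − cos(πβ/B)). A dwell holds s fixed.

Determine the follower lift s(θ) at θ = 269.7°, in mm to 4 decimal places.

seg 1 [0°–51.7°] uniform, h=9: full span → s += 9 → s = 9.0000
seg 2 [51.7°–90.2°] dwell: s stays 9.0000
seg 3 [90.2°–185.7°] simple-harmonic, h=-6: full span → s += -6 → s = 3.0000
seg 4 [185.7°–247.2°] cycloidal, h=29: full span → s += 29 → s = 32.0000
seg 5 [247.2°–339.3°] cycloidal, h=12: θ=269.7° here. β=22.5, B=92.1. 12·(0.2443 − sin(2π·0.2443)/(2π)) = 1.0230 → s = 33.0230

33.0230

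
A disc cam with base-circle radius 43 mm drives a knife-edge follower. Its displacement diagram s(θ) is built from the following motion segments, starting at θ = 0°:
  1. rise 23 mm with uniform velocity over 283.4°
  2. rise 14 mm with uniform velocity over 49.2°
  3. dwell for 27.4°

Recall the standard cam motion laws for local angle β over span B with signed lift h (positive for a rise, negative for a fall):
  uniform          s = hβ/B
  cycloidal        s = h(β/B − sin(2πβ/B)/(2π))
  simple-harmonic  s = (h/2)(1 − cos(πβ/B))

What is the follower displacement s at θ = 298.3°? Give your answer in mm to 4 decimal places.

seg 1 [0°–283.4°] uniform, h=23: full span → s += 23 → s = 23.0000
seg 2 [283.4°–332.6°] uniform, h=14: θ=298.3° here. β=14.9, B=49.2. 14·14.9/49.2 = 4.2398 → s = 27.2398

27.2398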